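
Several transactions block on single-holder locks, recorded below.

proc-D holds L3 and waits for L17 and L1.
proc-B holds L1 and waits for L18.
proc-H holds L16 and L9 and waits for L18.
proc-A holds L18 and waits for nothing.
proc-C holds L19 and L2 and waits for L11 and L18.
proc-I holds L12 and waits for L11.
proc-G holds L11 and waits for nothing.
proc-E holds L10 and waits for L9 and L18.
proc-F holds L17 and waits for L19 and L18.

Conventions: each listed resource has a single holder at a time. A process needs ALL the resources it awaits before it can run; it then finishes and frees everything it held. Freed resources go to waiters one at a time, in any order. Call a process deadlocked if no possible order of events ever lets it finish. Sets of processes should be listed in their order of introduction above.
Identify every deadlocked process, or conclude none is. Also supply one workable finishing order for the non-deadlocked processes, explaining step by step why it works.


Nothing here is deadlocked.
Key observation: the wait relation is loop-free; peeling off processes with no waits unwinds the whole state.
One completion order for the rest: proc-A, proc-H, proc-G, proc-C, proc-I, proc-B, proc-E, proc-F, proc-D.
Step-by-step check:
  run proc-A (it waits on nothing); releases L18
  proc-H: everything it awaited (L18) is free; runs, freeing L16 and L9
  run proc-G (it waits on nothing); releases L11
  proc-C: everything it awaited (L11 and L18) is free; runs, freeing L19 and L2
  proc-I: everything it awaited (L11) is free; runs, freeing L12
  proc-B: everything it awaited (L18) is free; runs, freeing L1
  proc-E: everything it awaited (L9 and L18) is free; runs, freeing L10
  proc-F: everything it awaited (L19 and L18) is free; runs, freeing L17
  proc-D: everything it awaited (L17 and L1) is free; runs, freeing L3


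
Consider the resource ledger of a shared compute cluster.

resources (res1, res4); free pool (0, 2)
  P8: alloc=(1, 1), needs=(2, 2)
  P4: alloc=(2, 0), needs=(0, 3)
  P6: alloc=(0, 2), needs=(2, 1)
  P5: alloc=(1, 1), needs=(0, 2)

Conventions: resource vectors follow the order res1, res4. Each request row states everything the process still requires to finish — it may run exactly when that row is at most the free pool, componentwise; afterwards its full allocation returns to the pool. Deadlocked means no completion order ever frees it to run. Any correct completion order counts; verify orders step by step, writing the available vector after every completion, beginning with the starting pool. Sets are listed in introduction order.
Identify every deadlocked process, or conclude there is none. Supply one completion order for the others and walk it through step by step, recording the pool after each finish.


Nothing here is deadlocked.
Key observation: P5 fits the free pool immediately, and its release cascades until everyone finishes.
One completion order for the rest: P5, P4, P6, P8. Walking it through:
  pool = (0, 2)
  P5: need (0, 2) fits (0, 2); releases (1, 1), pool now (1, 3)
  P4: need (0, 3) fits (1, 3); releases (2, 0), pool now (3, 3)
  P6: need (2, 1) fits (3, 3); releases (0, 2), pool now (3, 5)
  P8: need (2, 2) fits (3, 5); releases (1, 1), pool now (4, 6)


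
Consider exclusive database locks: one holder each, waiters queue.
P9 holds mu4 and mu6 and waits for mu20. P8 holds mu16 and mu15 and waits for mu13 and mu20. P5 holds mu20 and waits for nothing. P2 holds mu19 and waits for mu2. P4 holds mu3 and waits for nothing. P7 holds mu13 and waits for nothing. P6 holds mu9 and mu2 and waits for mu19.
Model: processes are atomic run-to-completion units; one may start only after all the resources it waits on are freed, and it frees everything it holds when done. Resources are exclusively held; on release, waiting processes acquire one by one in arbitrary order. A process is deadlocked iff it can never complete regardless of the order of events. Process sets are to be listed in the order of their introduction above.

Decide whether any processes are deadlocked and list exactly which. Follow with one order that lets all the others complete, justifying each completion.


Deadlocked: P2 and P6.
Key observation: nobody on the ring P2 -> P6 -> P2 can start until another member finishes, which never happens; no other process is dragged down with it.
A valid finishing order for the others: P5, P9, P4, P7, P8.
Walking it through:
  run P5 (it waits on nothing); releases mu20
  run P9 (all its waits — mu20 — are resolved); releases mu4 and mu6
  run P4 (it waits on nothing); releases mu3
  run P7 (it waits on nothing); releases mu13
  run P8 (all its waits — mu13 and mu20 — are resolved); releases mu16 and mu15


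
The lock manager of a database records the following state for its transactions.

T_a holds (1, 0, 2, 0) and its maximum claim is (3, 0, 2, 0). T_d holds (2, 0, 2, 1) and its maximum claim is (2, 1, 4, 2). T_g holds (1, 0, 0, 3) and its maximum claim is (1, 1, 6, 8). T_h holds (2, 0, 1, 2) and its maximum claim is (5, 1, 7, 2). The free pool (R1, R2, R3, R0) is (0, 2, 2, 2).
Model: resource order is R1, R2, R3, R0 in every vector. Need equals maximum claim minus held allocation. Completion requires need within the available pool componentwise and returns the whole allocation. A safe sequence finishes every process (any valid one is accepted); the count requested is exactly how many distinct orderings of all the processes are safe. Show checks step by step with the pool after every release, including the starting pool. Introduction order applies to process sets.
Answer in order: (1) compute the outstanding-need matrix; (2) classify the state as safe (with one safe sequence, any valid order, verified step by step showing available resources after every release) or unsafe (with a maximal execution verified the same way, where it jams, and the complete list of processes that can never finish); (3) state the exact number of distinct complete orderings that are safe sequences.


(1) Outstanding need per process (order R1, R2, R3, R0):
  T_a: (2, 0, 0, 0)
  T_d: (0, 1, 2, 1)
  T_g: (0, 1, 6, 5)
  T_h: (3, 1, 6, 0)
(2) The state is SAFE; one workable sequence: T_d, T_a, T_h, T_g.
Key observation: at T_d the run first touches a limit — (0, 1, 2, 1) against (0, 2, 2, 2), exact on a resource it actually requests.
Step-by-step check:
  pool = (0, 2, 2, 2)
  T_d needs (0, 1, 2, 1) <= (0, 2, 2, 2) -> finishes; pool += (2, 0, 2, 1) = (2, 2, 4, 3)
  T_a needs (2, 0, 0, 0) <= (2, 2, 4, 3) -> finishes; pool += (1, 0, 2, 0) = (3, 2, 6, 3)
  T_h needs (3, 1, 6, 0) <= (3, 2, 6, 3) -> finishes; pool += (2, 0, 1, 2) = (5, 2, 7, 5)
  T_g needs (0, 1, 6, 5) <= (5, 2, 7, 5) -> finishes; pool += (1, 0, 0, 3) = (6, 2, 7, 8)
(3) Exactly 1 of the possible complete orderings is a safe sequence.


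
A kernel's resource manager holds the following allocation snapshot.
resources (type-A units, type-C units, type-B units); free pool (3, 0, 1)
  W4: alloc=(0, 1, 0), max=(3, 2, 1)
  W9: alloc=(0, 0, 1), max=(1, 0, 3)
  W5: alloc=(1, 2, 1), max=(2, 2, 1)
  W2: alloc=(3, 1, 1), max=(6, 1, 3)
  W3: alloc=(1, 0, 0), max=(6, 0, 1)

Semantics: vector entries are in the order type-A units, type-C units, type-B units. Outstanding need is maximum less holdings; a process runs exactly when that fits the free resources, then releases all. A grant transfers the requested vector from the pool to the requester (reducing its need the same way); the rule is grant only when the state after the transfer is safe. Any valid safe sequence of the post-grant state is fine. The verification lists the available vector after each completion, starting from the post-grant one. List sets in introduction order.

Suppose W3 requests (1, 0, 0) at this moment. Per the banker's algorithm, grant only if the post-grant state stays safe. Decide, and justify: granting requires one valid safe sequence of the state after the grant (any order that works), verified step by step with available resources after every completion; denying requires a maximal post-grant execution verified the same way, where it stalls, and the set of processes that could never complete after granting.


GRANT: granting preserves safety; a valid post-grant sequence is W5, W2, W4, W3, W9.
Key observation: the grant leaves (2, 0, 1) free — enough for W5, whose release restarts the cascade.
Verifying the post-grant state step by step:
  pool = (2, 0, 1)
  W5 needs (1, 0, 0) <= (2, 0, 1) -> finishes; pool += (1, 2, 1) = (3, 2, 2)
  W2 needs (3, 0, 2) <= (3, 2, 2) -> finishes; pool += (3, 1, 1) = (6, 3, 3)
  W4 needs (3, 1, 1) <= (6, 3, 3) -> finishes; pool += (0, 1, 0) = (6, 4, 3)
  W3 needs (4, 0, 1) <= (6, 4, 3) -> finishes; pool += (2, 0, 0) = (8, 4, 3)
  W9 needs (1, 0, 2) <= (8, 4, 3) -> finishes; pool += (0, 0, 1) = (8, 4, 4)


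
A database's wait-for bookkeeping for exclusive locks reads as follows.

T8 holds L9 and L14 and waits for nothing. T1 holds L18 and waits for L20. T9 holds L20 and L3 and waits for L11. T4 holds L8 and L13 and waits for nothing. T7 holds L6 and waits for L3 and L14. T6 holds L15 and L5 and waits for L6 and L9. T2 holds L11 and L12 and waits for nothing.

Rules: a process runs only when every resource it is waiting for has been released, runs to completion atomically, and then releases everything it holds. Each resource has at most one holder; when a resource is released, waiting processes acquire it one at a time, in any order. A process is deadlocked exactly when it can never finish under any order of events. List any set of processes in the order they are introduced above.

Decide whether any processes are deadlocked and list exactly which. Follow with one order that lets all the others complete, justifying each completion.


The deadlocked set is empty.
Key observation: all waits point, directly or indirectly, at processes that can finish, so nothing is permanently blocked.
A valid finishing order for the others: T8, T2, T9, T7, T1, T4, T6.
Check, step by step:
  T8: no waits; runs immediately, freeing L9 and L14
  T2: no waits; runs immediately, freeing L11 and L12
  run T9 (all its waits — L11 — are resolved); releases L20 and L3
  run T7 (all its waits — L3 and L14 — are resolved); releases L6
  run T1 (all its waits — L20 — are resolved); releases L18
  T4: no waits; runs immediately, freeing L8 and L13
  run T6 (all its waits — L6 and L9 — are resolved); releases L15 and L5


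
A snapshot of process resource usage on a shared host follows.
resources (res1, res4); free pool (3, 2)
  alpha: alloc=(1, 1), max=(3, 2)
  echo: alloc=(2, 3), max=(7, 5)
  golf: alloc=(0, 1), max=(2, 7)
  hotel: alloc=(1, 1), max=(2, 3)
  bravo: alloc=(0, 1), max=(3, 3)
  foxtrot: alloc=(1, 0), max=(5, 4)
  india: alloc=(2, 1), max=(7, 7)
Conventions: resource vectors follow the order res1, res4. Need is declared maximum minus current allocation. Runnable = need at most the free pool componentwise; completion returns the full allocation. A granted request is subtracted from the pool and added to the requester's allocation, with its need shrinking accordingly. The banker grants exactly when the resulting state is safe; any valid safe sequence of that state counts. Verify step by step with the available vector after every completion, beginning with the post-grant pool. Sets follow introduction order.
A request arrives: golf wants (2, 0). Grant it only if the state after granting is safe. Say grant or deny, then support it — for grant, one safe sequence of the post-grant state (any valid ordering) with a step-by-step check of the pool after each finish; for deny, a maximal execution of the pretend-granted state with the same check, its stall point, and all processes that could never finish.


DENY — the pretend-granted state is unsafe.
Key observation: after hotel, alpha, bravo the pool peaks at (3, 5), and each blocked process is short somewhere: echo on res1; golf on res4; foxtrot on res1; india on res1, res4.
Pretend the grant happened; the run hotel, alpha, bravo goes as far as possible. Verifying each step:
  pool = (1, 2)
  hotel needs (1, 2) <= (1, 2) -> finishes; pool += (1, 1) = (2, 3)
  alpha needs (2, 1) <= (2, 3) -> finishes; pool += (1, 1) = (3, 4)
  bravo needs (3, 2) <= (3, 4) -> finishes; pool += (0, 1) = (3, 5)
  echo cannot run: need (5, 2) vs free (3, 5) (insufficient res1)
  golf cannot run: need (0, 6) vs free (3, 5) (insufficient res4)
  foxtrot cannot run: need (4, 4) vs free (3, 5) (insufficient res1)
  india cannot run: need (5, 6) vs free (3, 5) (insufficient res1 and res4)
Had the request been granted, echo, golf, foxtrot and india could never finish.


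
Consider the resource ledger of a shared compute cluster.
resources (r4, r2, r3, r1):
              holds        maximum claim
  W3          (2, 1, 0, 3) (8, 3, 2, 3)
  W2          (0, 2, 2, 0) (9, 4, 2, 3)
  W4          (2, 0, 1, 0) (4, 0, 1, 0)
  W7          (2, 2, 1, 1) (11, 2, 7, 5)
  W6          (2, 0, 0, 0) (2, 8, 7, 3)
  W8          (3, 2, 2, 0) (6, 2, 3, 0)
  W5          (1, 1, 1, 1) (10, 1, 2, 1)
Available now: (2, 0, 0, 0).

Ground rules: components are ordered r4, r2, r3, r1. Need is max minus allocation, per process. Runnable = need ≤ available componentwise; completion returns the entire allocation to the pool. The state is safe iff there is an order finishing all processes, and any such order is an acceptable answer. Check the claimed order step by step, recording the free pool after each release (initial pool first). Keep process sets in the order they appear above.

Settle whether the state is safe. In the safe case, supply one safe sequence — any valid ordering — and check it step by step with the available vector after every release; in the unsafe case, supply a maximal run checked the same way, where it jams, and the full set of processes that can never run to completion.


SAFE, for example via the order W4, W8, W3, W2, W5, W7, W6.
Key observation: W4 marks the first exact bind of the order: its need (2, 0, 0, 0) fits the free (2, 0, 0, 0) with zero slack on a requested resource.
Walking it through:
  pool = (2, 0, 0, 0)
  W4 needs (2, 0, 0, 0) <= (2, 0, 0, 0) -> finishes; pool += (2, 0, 1, 0) = (4, 0, 1, 0)
  W8 needs (3, 0, 1, 0) <= (4, 0, 1, 0) -> finishes; pool += (3, 2, 2, 0) = (7, 2, 3, 0)
  W3 needs (6, 2, 2, 0) <= (7, 2, 3, 0) -> finishes; pool += (2, 1, 0, 3) = (9, 3, 3, 3)
  W2 needs (9, 2, 0, 3) <= (9, 3, 3, 3) -> finishes; pool += (0, 2, 2, 0) = (9, 5, 5, 3)
  W5 needs (9, 0, 1, 0) <= (9, 5, 5, 3) -> finishes; pool += (1, 1, 1, 1) = (10, 6, 6, 4)
  W7 needs (9, 0, 6, 4) <= (10, 6, 6, 4) -> finishes; pool += (2, 2, 1, 1) = (12, 8, 7, 5)
  W6 needs (0, 8, 7, 3) <= (12, 8, 7, 5) -> finishes; pool += (2, 0, 0, 0) = (14, 8, 7, 5)


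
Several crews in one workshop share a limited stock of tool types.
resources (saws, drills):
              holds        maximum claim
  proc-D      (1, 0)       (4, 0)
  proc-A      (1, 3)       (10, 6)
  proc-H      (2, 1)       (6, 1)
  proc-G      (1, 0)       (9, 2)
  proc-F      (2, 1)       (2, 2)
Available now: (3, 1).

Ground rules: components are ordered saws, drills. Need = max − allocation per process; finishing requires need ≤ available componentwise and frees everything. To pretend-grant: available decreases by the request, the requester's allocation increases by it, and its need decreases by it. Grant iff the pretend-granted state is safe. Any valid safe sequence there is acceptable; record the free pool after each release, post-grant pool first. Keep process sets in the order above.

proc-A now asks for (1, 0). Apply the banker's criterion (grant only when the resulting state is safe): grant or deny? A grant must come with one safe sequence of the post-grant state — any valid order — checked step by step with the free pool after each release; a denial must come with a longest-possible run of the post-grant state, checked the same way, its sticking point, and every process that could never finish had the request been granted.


DENY: after the grant no complete ordering would exist.
Key observation: even finishing proc-F, proc-D, proc-H leaves just (7, 3) free — too little saws for any of the remaining processes.
On the post-grant state, proc-F, proc-D, proc-H is a maximal run — nothing extends it. Step-by-step check:
  pool = (2, 1)
  run proc-F (needs (0, 1), free (2, 1)); after release of (2, 1) the pool is (4, 2)
  run proc-D (needs (3, 0), free (4, 2)); after release of (1, 0) the pool is (5, 2)
  run proc-H (needs (4, 0), free (5, 2)); after release of (2, 1) the pool is (7, 3)
  proc-A cannot run: need (8, 3) vs free (7, 3) (insufficient saws)
  proc-G cannot run: need (8, 2) vs free (7, 3) (insufficient saws)
Processes that could never finish after the grant: proc-A and proc-G.


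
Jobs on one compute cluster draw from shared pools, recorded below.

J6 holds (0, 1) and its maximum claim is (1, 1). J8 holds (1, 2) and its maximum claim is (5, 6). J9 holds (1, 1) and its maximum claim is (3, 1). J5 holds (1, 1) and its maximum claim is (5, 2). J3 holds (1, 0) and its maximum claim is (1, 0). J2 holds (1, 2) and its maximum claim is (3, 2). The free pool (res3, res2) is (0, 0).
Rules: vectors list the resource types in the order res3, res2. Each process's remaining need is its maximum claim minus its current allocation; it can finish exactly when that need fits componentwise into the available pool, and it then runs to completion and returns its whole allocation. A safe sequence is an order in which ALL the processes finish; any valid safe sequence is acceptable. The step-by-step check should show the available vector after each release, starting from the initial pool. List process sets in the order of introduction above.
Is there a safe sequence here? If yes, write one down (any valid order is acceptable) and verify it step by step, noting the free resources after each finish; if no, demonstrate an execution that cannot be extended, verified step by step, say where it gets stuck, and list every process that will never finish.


UNSAFE — no complete ordering exists.
Key observation: even finishing J3, J6 leaves just (1, 1) free — too little res3 for any of the remaining processes.
Going as far as possible: J3, J6; after that, nothing fits. Check, step by step:
  pool = (0, 0)
  J3 needs (0, 0) <= (0, 0) -> finishes; pool += (1, 0) = (1, 0)
  J6 needs (1, 0) <= (1, 0) -> finishes; pool += (0, 1) = (1, 1)
  J8 still needs (4, 4) but only (1, 1) is free — short on res3 and res2
  J9 still needs (2, 0) but only (1, 1) is free — short on res3
  J5 still needs (4, 1) but only (1, 1) is free — short on res3
  J2 still needs (2, 0) but only (1, 1) is free — short on res3
Processes that can never finish: J8, J9, J5 and J2.


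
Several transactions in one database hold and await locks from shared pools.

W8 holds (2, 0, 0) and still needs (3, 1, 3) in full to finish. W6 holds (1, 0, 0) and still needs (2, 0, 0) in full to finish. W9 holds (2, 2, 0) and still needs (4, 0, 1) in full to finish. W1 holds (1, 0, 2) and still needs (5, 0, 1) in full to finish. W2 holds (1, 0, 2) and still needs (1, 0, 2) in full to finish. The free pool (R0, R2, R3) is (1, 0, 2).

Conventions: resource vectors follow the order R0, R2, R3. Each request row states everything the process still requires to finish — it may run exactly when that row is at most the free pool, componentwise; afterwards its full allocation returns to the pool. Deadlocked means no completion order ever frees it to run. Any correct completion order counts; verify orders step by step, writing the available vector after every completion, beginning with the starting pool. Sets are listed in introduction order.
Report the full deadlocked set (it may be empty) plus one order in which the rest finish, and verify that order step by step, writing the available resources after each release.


The deadlocked set is W8, W9 and W1.
Key observation: after W2, W6 the pool peaks at (3, 0, 4), and each blocked process is short somewhere: W8 on R2; W9 on R0; W1 on R0.
The rest can finish in the order W2, W6. Step-by-step check:
  pool = (1, 0, 2)
  W2: need (1, 0, 2) fits (1, 0, 2); releases (1, 0, 2), pool now (2, 0, 4)
  W6: need (2, 0, 0) fits (2, 0, 4); releases (1, 0, 0), pool now (3, 0, 4)
The stuck group stays short no matter what:
  W8 still needs (3, 1, 3) but only (3, 0, 4) is free — short on R2
  W9 still needs (4, 0, 1) but only (3, 0, 4) is free — short on R0
  W1 still needs (5, 0, 1) but only (3, 0, 4) is free — short on R0


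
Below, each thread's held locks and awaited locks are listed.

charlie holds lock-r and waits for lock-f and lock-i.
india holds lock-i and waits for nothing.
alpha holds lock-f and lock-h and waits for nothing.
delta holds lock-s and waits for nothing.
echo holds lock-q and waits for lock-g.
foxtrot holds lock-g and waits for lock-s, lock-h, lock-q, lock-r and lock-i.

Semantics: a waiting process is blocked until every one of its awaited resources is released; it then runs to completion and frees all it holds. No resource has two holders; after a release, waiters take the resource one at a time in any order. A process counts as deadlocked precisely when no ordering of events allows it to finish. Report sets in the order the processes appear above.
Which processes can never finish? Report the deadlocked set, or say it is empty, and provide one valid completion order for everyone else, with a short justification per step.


The deadlocked set is echo and foxtrot.
Key observation: the wait chain closes on itself along echo -> foxtrot -> echo; no other process is dragged down with it.
One completion order for the rest: india, delta, alpha, charlie.
Check, step by step:
  india: no waits; runs immediately, freeing lock-i
  delta: no waits; runs immediately, freeing lock-s
  alpha: no waits; runs immediately, freeing lock-f and lock-h
  charlie waits on lock-f and lock-i — all released -> runs and releases lock-r


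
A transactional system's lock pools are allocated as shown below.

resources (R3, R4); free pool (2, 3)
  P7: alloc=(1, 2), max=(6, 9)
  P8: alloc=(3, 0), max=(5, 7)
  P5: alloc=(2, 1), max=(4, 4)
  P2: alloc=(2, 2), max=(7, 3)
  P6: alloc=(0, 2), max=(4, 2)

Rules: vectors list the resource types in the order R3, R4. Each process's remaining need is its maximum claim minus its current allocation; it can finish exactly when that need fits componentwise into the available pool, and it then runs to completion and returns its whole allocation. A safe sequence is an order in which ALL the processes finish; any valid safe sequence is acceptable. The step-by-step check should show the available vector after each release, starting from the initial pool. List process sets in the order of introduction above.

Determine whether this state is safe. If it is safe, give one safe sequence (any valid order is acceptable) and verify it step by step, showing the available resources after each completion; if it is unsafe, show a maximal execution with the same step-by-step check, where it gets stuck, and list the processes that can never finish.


UNSAFE.
Key observation: after P5, P6 the pool peaks at (4, 6), and each blocked process is short somewhere: P7 on R3, R4; P8 on R4; P2 on R3.
The run P5, P6 cannot be extended any further. Step-by-step check:
  pool = (2, 3)
  run P5 (needs (2, 3), free (2, 3)); after release of (2, 1) the pool is (4, 4)
  run P6 (needs (4, 0), free (4, 4)); after release of (0, 2) the pool is (4, 6)
  P7 cannot run: need (5, 7) vs free (4, 6) (insufficient R3 and R4)
  P8 cannot run: need (2, 7) vs free (4, 6) (insufficient R4)
  P2 cannot run: need (5, 1) vs free (4, 6) (insufficient R3)
Never able to finish: P7, P8 and P2.


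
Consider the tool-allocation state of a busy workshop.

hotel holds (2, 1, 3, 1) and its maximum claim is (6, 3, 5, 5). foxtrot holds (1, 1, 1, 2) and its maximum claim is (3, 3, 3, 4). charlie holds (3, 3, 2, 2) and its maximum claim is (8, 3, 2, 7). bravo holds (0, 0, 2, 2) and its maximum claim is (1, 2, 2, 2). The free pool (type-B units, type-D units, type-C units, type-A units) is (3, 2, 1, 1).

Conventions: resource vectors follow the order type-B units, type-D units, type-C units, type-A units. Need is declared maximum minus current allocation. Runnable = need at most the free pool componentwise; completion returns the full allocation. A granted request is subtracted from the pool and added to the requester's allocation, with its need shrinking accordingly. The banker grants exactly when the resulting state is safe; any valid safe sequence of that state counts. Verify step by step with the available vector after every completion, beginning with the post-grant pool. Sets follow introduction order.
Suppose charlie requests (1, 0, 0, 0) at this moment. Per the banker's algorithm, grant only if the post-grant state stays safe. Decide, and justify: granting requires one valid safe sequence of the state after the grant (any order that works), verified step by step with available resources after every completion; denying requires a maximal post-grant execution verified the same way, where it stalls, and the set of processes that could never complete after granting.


DENY. Granting would leave the state unsafe.
Key observation: bravo, foxtrot can finish, but then (3, 3, 4, 5) is all there is, and the blocked group's type-B units demands exceed it.
On the post-grant state, bravo, foxtrot is a maximal run — nothing extends it. Step-by-step check:
  pool = (2, 2, 1, 1)
  bravo needs (1, 2, 0, 0) <= (2, 2, 1, 1) -> finishes; pool += (0, 0, 2, 2) = (2, 2, 3, 3)
  foxtrot needs (2, 2, 2, 2) <= (2, 2, 3, 3) -> finishes; pool += (1, 1, 1, 2) = (3, 3, 4, 5)
  hotel cannot run: need (4, 2, 2, 4) vs free (3, 3, 4, 5) (insufficient type-B units)
  charlie cannot run: need (4, 0, 0, 5) vs free (3, 3, 4, 5) (insufficient type-B units)
Post-grant, the permanently blocked set is hotel and charlie.


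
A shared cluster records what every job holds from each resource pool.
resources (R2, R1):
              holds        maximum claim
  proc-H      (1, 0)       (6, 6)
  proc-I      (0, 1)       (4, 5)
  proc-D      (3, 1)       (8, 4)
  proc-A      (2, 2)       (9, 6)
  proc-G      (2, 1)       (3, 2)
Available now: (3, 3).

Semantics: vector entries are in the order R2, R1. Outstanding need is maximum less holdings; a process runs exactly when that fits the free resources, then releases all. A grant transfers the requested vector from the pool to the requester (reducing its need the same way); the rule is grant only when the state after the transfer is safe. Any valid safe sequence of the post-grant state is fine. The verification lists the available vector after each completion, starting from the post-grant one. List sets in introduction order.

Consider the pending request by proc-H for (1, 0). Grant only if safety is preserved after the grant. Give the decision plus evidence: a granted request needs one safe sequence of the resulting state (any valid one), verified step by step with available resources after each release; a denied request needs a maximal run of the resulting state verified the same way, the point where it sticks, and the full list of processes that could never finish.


DENY: after the grant no complete ordering would exist.
Key observation: after proc-G, proc-I the pool peaks at (4, 5), and each blocked process is short somewhere: proc-H on R1; proc-D on R2; proc-A on R2.
After a pretend grant, a maximal execution: proc-G, proc-I — then nothing else fits. Verifying each step:
  pool = (2, 3)
  proc-G needs (1, 1) <= (2, 3) -> finishes; pool += (2, 1) = (4, 4)
  proc-I needs (4, 4) <= (4, 4) -> finishes; pool += (0, 1) = (4, 5)
  proc-H cannot run: need (4, 6) vs free (4, 5) (insufficient R1)
  proc-D cannot run: need (5, 3) vs free (4, 5) (insufficient R2)
  proc-A cannot run: need (7, 4) vs free (4, 5) (insufficient R2)
Processes that could never finish after the grant: proc-H, proc-D and proc-A.


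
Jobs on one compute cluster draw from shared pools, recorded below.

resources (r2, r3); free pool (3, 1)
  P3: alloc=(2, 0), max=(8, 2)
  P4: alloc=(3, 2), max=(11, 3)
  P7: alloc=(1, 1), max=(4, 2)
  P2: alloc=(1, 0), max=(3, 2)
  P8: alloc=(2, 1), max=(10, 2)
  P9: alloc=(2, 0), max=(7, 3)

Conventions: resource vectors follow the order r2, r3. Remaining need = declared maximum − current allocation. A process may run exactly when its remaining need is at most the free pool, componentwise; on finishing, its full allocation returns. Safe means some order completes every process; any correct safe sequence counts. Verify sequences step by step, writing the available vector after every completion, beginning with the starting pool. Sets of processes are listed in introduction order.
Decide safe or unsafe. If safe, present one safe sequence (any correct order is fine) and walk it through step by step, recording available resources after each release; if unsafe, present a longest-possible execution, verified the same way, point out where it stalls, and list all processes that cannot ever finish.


UNSAFE — no complete ordering exists.
Key observation: after P7, P2 the pool peaks at (5, 2), and each blocked process is short somewhere: P3 on r2; P4 on r2; P8 on r2; P9 on r3.
A maximal execution: P7, P2 — then nothing else fits. Check, step by step:
  pool = (3, 1)
  P7 needs (3, 1) <= (3, 1) -> finishes; pool += (1, 1) = (4, 2)
  P2 needs (2, 2) <= (4, 2) -> finishes; pool += (1, 0) = (5, 2)
  P3 still needs (6, 2) but only (5, 2) is free — short on r2
  P4 still needs (8, 1) but only (5, 2) is free — short on r2
  P8 still needs (8, 1) but only (5, 2) is free — short on r2
  P9 still needs (5, 3) but only (5, 2) is free — short on r3
Processes that can never finish: P3, P4, P8 and P9.


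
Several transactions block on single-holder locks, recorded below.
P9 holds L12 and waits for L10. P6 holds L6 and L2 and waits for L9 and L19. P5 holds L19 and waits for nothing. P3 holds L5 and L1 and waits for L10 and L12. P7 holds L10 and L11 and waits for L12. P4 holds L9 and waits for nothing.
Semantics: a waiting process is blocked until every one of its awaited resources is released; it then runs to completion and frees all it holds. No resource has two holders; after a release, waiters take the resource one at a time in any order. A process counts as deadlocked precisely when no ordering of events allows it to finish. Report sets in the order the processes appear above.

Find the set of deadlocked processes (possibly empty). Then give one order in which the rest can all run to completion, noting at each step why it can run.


Deadlocked set: P9, P3 and P7.
Key observation: nobody on the ring P9 -> P7 -> P9 can start until another member finishes, which never happens; P3 waits into the deadlock from upstream.
A valid finishing order for the others: P4, P5, P6.
Step-by-step check:
  run P4 (it waits on nothing); releases L9
  run P5 (it waits on nothing); releases L19
  P6: everything it awaited (L9 and L19) is free; runs, freeing L6 and L2


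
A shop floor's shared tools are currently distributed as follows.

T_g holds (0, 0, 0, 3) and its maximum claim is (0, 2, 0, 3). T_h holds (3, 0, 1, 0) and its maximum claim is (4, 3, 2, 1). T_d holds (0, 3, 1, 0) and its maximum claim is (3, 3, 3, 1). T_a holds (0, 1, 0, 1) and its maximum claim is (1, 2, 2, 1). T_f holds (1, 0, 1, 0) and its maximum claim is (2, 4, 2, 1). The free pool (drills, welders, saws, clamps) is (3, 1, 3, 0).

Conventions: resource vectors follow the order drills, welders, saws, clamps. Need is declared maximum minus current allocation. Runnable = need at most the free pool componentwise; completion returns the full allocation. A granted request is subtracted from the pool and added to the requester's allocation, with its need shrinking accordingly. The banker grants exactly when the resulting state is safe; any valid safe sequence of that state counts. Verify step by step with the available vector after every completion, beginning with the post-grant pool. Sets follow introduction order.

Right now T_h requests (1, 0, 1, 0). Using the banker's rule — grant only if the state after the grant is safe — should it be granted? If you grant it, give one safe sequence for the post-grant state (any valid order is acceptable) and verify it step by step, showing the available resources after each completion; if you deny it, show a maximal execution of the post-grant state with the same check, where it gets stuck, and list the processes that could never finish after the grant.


DENY. Granting would leave the state unsafe.
Key observation: after T_a, T_g the pool peaks at (2, 2, 2, 4), and each blocked process is short somewhere: T_h on welders; T_d on drills; T_f on welders.
After a pretend grant, a maximal execution: T_a, T_g — then nothing else fits. Walking it through:
  pool = (2, 1, 2, 0)
  T_a needs (1, 1, 2, 0) <= (2, 1, 2, 0) -> finishes; pool += (0, 1, 0, 1) = (2, 2, 2, 1)
  T_g needs (0, 2, 0, 0) <= (2, 2, 2, 1) -> finishes; pool += (0, 0, 0, 3) = (2, 2, 2, 4)
  T_h cannot run: need (0, 3, 0, 1) vs free (2, 2, 2, 4) (insufficient welders)
  T_d cannot run: need (3, 0, 2, 1) vs free (2, 2, 2, 4) (insufficient drills)
  T_f cannot run: need (1, 4, 1, 1) vs free (2, 2, 2, 4) (insufficient welders)
Processes that could never finish after the grant: T_h, T_d and T_f.


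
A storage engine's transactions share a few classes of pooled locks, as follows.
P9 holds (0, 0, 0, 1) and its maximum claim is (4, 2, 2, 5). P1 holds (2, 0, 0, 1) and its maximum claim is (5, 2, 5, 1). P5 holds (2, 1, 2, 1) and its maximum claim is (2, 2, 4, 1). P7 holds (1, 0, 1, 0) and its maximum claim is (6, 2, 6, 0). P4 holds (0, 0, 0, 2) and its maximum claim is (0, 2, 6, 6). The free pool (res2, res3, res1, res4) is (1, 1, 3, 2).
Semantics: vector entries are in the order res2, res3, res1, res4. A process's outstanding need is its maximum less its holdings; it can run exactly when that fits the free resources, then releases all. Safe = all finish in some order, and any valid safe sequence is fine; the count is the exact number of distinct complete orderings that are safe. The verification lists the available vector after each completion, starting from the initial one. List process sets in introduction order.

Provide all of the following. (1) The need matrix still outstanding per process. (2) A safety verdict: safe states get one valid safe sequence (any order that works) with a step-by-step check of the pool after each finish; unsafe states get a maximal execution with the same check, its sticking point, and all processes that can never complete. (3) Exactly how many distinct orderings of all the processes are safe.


(1) Remaining need (order res2, res3, res1, res4):
  P9: (4, 2, 2, 4)
  P1: (3, 2, 5, 0)
  P5: (0, 1, 2, 0)
  P7: (5, 2, 5, 0)
  P4: (0, 2, 6, 4)
(2) The state is SAFE; one workable sequence: P5, P1, P9, P7, P4.
Key observation: P5 marks the first exact bind of the order: its need (0, 1, 2, 0) fits the free (1, 1, 3, 2) with zero slack on a requested resource.
Verifying each step:
  pool = (1, 1, 3, 2)
  P5: need (0, 1, 2, 0) fits (1, 1, 3, 2); releases (2, 1, 2, 1), pool now (3, 2, 5, 3)
  P1: need (3, 2, 5, 0) fits (3, 2, 5, 3); releases (2, 0, 0, 1), pool now (5, 2, 5, 4)
  P9: need (4, 2, 2, 4) fits (5, 2, 5, 4); releases (0, 0, 0, 1), pool now (5, 2, 5, 5)
  P7: need (5, 2, 5, 0) fits (5, 2, 5, 5); releases (1, 0, 1, 0), pool now (6, 2, 6, 5)
  P4: need (0, 2, 6, 4) fits (6, 2, 6, 5); releases (0, 0, 0, 2), pool now (6, 2, 6, 7)
(3) Exactly 3 of the possible complete orderings are safe sequences.


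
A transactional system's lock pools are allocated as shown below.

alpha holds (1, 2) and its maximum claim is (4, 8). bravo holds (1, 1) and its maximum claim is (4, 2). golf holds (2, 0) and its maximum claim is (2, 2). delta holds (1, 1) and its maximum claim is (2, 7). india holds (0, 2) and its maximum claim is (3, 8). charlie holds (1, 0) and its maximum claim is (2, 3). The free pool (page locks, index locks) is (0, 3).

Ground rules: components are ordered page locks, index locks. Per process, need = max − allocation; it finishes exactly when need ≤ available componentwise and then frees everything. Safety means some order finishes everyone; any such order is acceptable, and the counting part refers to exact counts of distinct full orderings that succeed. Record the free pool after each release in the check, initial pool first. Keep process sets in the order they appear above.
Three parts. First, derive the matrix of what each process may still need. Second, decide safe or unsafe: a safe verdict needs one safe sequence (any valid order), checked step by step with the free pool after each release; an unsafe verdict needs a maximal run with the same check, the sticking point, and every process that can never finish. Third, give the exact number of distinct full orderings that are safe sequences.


(1) Remaining need (order page locks, index locks):
  alpha: (3, 6)
  bravo: (3, 1)
  golf: (0, 2)
  delta: (1, 6)
  india: (3, 6)
  charlie: (1, 3)
(2) The state is UNSAFE.
Key observation: even finishing golf, charlie, bravo leaves just (4, 4) free — too little index locks for any of the remaining processes.
Going as far as possible: golf, charlie, bravo; after that, nothing fits. Verifying each step:
  pool = (0, 3)
  run golf (needs (0, 2), free (0, 3)); after release of (2, 0) the pool is (2, 3)
  run charlie (needs (1, 3), free (2, 3)); after release of (1, 0) the pool is (3, 3)
  run bravo (needs (3, 1), free (3, 3)); after release of (1, 1) the pool is (4, 4)
  blocked: alpha wants (3, 6), pool (4, 4) — not enough index locks
  blocked: delta wants (1, 6), pool (4, 4) — not enough index locks
  blocked: india wants (3, 6), pool (4, 4) — not enough index locks
Never able to finish: alpha, delta and india.
(3) The exact count: 0 of the possible complete orderings are safe sequences.


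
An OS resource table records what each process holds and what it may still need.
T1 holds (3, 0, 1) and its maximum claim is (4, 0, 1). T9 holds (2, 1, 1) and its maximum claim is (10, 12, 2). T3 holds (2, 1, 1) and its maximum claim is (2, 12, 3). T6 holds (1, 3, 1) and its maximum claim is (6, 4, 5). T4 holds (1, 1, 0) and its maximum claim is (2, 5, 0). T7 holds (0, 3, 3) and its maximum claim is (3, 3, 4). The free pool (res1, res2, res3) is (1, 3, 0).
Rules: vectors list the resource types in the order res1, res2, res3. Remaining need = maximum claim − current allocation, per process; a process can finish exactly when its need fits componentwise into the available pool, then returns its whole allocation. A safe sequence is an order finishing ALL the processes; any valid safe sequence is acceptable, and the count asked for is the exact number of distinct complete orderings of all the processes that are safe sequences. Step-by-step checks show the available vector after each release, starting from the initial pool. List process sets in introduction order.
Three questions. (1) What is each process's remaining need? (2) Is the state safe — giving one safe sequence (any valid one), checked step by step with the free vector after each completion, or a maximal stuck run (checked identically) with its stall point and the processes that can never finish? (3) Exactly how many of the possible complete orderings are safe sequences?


(1) Outstanding need per process (order res1, res2, res3):
  T1: (1, 0, 0)
  T9: (8, 11, 1)
  T3: (0, 11, 2)
  T6: (5, 1, 4)
  T4: (1, 4, 0)
  T7: (3, 0, 1)
(2) UNSAFE — no complete ordering exists.
Key observation: once T1, T7, T4, T6 finish, the pool peaks at (6, 10, 5) — and every remaining process still needs more res2 than that.
The run T1, T7, T4, T6 cannot be extended any further. Check, step by step:
  pool = (1, 3, 0)
  T1: need (1, 0, 0) fits (1, 3, 0); releases (3, 0, 1), pool now (4, 3, 1)
  T7: need (3, 0, 1) fits (4, 3, 1); releases (0, 3, 3), pool now (4, 6, 4)
  T4: need (1, 4, 0) fits (4, 6, 4); releases (1, 1, 0), pool now (5, 7, 4)
  T6: need (5, 1, 4) fits (5, 7, 4); releases (1, 3, 1), pool now (6, 10, 5)
  blocked: T9 wants (8, 11, 1), pool (6, 10, 5) — not enough res1 and res2
  blocked: T3 wants (0, 11, 2), pool (6, 10, 5) — not enough res2
Never able to finish: T9 and T3.
(3) Precisely 0 of the possible complete orderings are safe sequences.


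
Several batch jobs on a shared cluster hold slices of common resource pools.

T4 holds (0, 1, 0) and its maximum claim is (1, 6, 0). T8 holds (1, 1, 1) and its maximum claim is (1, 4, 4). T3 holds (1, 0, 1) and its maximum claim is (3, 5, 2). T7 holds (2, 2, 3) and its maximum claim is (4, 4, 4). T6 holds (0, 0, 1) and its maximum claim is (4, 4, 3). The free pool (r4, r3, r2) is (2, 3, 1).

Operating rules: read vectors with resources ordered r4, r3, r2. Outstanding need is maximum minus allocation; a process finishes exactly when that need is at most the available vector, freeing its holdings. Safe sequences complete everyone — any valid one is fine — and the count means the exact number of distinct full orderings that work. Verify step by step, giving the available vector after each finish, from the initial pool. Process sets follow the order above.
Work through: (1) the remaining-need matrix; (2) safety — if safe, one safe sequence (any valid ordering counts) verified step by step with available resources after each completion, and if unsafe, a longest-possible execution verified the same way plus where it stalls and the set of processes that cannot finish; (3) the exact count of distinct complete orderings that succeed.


(1) Need matrix, components ordered r4, r3, r2:
  T4: (1, 5, 0)
  T8: (0, 3, 3)
  T3: (2, 5, 1)
  T7: (2, 2, 1)
  T6: (4, 4, 2)
(2) SAFE — a valid safe sequence is T7, T8, T4, T3, T6.
Key observation: T7 is the earliest step where a requested resource binds exactly: need (2, 2, 1), pool (2, 3, 1) at its turn.
Verifying each step:
  pool = (2, 3, 1)
  T7 needs (2, 2, 1) <= (2, 3, 1) -> finishes; pool += (2, 2, 3) = (4, 5, 4)
  T8 needs (0, 3, 3) <= (4, 5, 4) -> finishes; pool += (1, 1, 1) = (5, 6, 5)
  T4 needs (1, 5, 0) <= (5, 6, 5) -> finishes; pool += (0, 1, 0) = (5, 7, 5)
  T3 needs (2, 5, 1) <= (5, 7, 5) -> finishes; pool += (1, 0, 1) = (6, 7, 6)
  T6 needs (4, 4, 2) <= (6, 7, 6) -> finishes; pool += (0, 0, 1) = (6, 7, 7)
(3) The exact count: 24 of the possible complete orderings are safe sequences.
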